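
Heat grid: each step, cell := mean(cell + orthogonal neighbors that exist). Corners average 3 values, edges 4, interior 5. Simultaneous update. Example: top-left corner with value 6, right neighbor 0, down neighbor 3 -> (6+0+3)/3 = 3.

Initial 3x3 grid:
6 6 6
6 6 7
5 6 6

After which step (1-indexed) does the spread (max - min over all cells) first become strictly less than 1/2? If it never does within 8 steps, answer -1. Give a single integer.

Answer: 3

Derivation:
Step 1: max=19/3, min=17/3, spread=2/3
Step 2: max=1507/240, min=103/18, spread=401/720
Step 3: max=13397/2160, min=6341/1080, spread=143/432
  -> spread < 1/2 first at step 3
Step 4: max=795079/129600, min=382477/64800, spread=1205/5184
Step 5: max=47546813/7776000, min=23138969/3888000, spread=10151/62208
Step 6: max=2839222111/466560000, min=1392886993/233280000, spread=85517/746496
Step 7: max=169955356517/27993600000, min=83852004821/13996800000, spread=720431/8957952
Step 8: max=10175293489399/1679616000000, min=5040230955637/839808000000, spread=6069221/107495424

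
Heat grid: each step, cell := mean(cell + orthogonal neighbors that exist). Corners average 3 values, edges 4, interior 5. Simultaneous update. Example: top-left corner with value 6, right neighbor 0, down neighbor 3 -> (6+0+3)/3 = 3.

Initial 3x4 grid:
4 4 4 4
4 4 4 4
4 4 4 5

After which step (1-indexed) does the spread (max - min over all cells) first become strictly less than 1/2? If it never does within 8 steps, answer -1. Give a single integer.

Step 1: max=13/3, min=4, spread=1/3
  -> spread < 1/2 first at step 1
Step 2: max=77/18, min=4, spread=5/18
Step 3: max=905/216, min=4, spread=41/216
Step 4: max=107897/25920, min=4, spread=4217/25920
Step 5: max=6429949/1555200, min=28879/7200, spread=38417/311040
Step 6: max=384448211/93312000, min=578597/144000, spread=1903471/18662400
Step 7: max=22995869089/5598720000, min=17395759/4320000, spread=18038617/223948800
Step 8: max=1376960982851/335923200000, min=1568126759/388800000, spread=883978523/13436928000

Answer: 1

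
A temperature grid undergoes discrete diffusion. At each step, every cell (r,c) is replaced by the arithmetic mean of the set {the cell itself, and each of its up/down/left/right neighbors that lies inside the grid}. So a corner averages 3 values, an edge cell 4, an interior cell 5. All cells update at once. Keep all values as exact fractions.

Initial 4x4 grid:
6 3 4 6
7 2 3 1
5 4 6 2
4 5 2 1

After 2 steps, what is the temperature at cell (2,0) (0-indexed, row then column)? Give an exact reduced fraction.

Step 1: cell (2,0) = 5
Step 2: cell (2,0) = 143/30
Full grid after step 2:
  169/36 1013/240 877/240 32/9
  287/60 403/100 87/25 371/120
  143/30 407/100 17/5 317/120
  161/36 979/240 739/240 23/9

Answer: 143/30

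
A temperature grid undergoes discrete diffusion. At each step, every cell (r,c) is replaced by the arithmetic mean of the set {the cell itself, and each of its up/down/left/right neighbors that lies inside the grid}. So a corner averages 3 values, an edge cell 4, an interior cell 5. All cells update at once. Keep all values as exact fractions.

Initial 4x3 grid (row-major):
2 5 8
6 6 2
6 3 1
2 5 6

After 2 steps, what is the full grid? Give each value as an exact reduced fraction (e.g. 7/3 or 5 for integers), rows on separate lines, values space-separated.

Answer: 175/36 1139/240 29/6
1079/240 231/50 333/80
1067/240 397/100 309/80
151/36 62/15 11/3

Derivation:
After step 1:
  13/3 21/4 5
  5 22/5 17/4
  17/4 21/5 3
  13/3 4 4
After step 2:
  175/36 1139/240 29/6
  1079/240 231/50 333/80
  1067/240 397/100 309/80
  151/36 62/15 11/3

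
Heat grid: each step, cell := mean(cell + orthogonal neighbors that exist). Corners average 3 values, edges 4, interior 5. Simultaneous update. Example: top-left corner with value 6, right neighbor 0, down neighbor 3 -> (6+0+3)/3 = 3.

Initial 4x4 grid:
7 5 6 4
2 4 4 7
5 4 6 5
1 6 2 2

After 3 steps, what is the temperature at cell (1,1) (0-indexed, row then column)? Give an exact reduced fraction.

Answer: 26389/6000

Derivation:
Step 1: cell (1,1) = 19/5
Step 2: cell (1,1) = 121/25
Step 3: cell (1,1) = 26389/6000
Full grid after step 3:
  9763/2160 35527/7200 35599/7200 11329/2160
  16061/3600 26389/6000 29743/6000 8701/1800
  923/240 8639/2000 1689/400 2743/600
  557/144 1793/480 3279/800 953/240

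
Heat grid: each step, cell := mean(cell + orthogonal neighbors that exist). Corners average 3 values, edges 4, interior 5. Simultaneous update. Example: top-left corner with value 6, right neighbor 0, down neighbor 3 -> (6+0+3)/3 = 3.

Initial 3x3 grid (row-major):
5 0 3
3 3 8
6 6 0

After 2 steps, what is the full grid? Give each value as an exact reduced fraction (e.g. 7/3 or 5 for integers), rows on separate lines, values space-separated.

After step 1:
  8/3 11/4 11/3
  17/4 4 7/2
  5 15/4 14/3
After step 2:
  29/9 157/48 119/36
  191/48 73/20 95/24
  13/3 209/48 143/36

Answer: 29/9 157/48 119/36
191/48 73/20 95/24
13/3 209/48 143/36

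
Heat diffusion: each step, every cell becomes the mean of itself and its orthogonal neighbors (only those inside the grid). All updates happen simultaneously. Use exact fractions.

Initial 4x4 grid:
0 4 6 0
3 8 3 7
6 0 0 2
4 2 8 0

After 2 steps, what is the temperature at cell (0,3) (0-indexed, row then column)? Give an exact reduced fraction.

Step 1: cell (0,3) = 13/3
Step 2: cell (0,3) = 127/36
Full grid after step 2:
  133/36 821/240 1013/240 127/36
  403/120 407/100 69/20 863/240
  147/40 323/100 307/100 671/240
  43/12 33/10 179/60 97/36

Answer: 127/36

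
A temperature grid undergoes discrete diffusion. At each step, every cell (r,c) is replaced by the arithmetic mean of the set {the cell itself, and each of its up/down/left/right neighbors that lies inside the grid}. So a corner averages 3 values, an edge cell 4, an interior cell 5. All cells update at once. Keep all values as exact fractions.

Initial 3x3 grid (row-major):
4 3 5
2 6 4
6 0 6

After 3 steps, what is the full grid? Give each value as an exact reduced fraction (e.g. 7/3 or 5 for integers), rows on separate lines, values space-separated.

After step 1:
  3 9/2 4
  9/2 3 21/4
  8/3 9/2 10/3
After step 2:
  4 29/8 55/12
  79/24 87/20 187/48
  35/9 27/8 157/36
After step 3:
  131/36 1987/480 581/144
  5591/1440 1483/400 12377/2880
  95/27 639/160 1675/432

Answer: 131/36 1987/480 581/144
5591/1440 1483/400 12377/2880
95/27 639/160 1675/432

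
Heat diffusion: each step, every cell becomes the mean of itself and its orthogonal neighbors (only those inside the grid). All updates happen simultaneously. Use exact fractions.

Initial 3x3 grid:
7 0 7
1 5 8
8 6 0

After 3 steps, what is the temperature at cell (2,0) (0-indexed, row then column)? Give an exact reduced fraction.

Answer: 83/18

Derivation:
Step 1: cell (2,0) = 5
Step 2: cell (2,0) = 5
Step 3: cell (2,0) = 83/18
Full grid after step 3:
  113/27 2591/576 73/16
  2621/576 1073/240 689/144
  83/18 2759/576 2027/432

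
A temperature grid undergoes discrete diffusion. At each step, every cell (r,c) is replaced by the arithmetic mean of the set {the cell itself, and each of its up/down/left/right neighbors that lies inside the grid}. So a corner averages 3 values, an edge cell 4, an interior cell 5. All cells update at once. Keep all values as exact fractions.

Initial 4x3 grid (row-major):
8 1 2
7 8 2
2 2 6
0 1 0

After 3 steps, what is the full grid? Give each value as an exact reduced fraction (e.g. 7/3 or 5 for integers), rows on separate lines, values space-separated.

Answer: 2011/432 21217/4800 1547/432
4081/900 7643/2000 6637/1800
461/150 19349/6000 2491/900
1661/720 29131/14400 5123/2160

Derivation:
After step 1:
  16/3 19/4 5/3
  25/4 4 9/2
  11/4 19/5 5/2
  1 3/4 7/3
After step 2:
  49/9 63/16 131/36
  55/12 233/50 19/6
  69/20 69/25 197/60
  3/2 473/240 67/36
After step 3:
  2011/432 21217/4800 1547/432
  4081/900 7643/2000 6637/1800
  461/150 19349/6000 2491/900
  1661/720 29131/14400 5123/2160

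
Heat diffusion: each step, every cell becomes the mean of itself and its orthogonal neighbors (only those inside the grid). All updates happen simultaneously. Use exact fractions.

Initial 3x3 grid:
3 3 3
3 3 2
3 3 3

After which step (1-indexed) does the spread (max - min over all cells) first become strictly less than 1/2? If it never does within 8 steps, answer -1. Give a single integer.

Answer: 1

Derivation:
Step 1: max=3, min=8/3, spread=1/3
  -> spread < 1/2 first at step 1
Step 2: max=3, min=653/240, spread=67/240
Step 3: max=593/200, min=6043/2160, spread=1807/10800
Step 4: max=15839/5400, min=2434037/864000, spread=33401/288000
Step 5: max=1576609/540000, min=22098067/7776000, spread=3025513/38880000
Step 6: max=83644051/28800000, min=8866273133/3110400000, spread=53531/995328
Step 7: max=22536883949/7776000000, min=533839074151/186624000000, spread=450953/11943936
Step 8: max=2698351389481/933120000000, min=32083416439397/11197440000000, spread=3799043/143327232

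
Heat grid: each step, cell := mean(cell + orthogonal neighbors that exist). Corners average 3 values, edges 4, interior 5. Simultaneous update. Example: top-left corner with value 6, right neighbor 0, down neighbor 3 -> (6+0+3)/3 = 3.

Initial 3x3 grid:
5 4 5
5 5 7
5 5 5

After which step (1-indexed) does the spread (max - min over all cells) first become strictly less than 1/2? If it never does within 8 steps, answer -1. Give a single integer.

Step 1: max=17/3, min=14/3, spread=1
Step 2: max=217/40, min=173/36, spread=223/360
Step 3: max=5771/1080, min=10627/2160, spread=61/144
  -> spread < 1/2 first at step 3
Step 4: max=341107/64800, min=643889/129600, spread=511/1728
Step 5: max=20324279/3888000, min=39032683/7776000, spread=4309/20736
Step 6: max=1211434063/233280000, min=2354815001/466560000, spread=36295/248832
Step 7: max=72404355611/13996800000, min=141942089347/27993600000, spread=305773/2985984
Step 8: max=4330821952267/839808000000, min=8540896201409/1679616000000, spread=2575951/35831808

Answer: 3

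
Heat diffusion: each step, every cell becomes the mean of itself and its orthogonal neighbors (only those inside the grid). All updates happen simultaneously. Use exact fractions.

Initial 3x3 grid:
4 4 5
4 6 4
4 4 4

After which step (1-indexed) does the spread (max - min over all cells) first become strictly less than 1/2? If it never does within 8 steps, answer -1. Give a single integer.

Answer: 2

Derivation:
Step 1: max=19/4, min=4, spread=3/4
Step 2: max=83/18, min=169/40, spread=139/360
  -> spread < 1/2 first at step 2
Step 3: max=64723/14400, min=767/180, spread=1121/4800
Step 4: max=290309/64800, min=624301/144000, spread=187471/1296000
Step 5: max=17235223/3888000, min=2811683/648000, spread=2921/31104
Step 6: max=1033682381/233280000, min=169716751/38880000, spread=24611/373248
Step 7: max=61800340207/13996800000, min=10192072847/2332800000, spread=207329/4478976
Step 8: max=3704460139829/839808000000, min=612861494659/139968000000, spread=1746635/53747712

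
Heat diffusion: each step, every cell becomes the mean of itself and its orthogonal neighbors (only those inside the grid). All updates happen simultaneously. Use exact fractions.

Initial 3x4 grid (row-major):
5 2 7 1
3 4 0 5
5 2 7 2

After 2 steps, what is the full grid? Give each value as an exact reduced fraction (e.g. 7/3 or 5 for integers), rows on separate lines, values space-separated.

After step 1:
  10/3 9/2 5/2 13/3
  17/4 11/5 23/5 2
  10/3 9/2 11/4 14/3
After step 2:
  145/36 47/15 239/60 53/18
  787/240 401/100 281/100 39/10
  145/36 767/240 991/240 113/36

Answer: 145/36 47/15 239/60 53/18
787/240 401/100 281/100 39/10
145/36 767/240 991/240 113/36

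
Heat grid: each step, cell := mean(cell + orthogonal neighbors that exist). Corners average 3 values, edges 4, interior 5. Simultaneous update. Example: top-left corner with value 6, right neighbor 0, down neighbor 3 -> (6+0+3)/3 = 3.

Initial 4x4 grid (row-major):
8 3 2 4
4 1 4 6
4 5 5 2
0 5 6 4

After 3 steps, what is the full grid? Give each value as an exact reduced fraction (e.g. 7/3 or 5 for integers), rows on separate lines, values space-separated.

After step 1:
  5 7/2 13/4 4
  17/4 17/5 18/5 4
  13/4 4 22/5 17/4
  3 4 5 4
After step 2:
  17/4 303/80 287/80 15/4
  159/40 15/4 373/100 317/80
  29/8 381/100 17/4 333/80
  41/12 4 87/20 53/12
After step 3:
  961/240 123/32 2971/800 113/30
  39/10 7621/2000 482/125 3121/800
  278/75 3887/1000 8121/2000 403/96
  265/72 4673/1200 1021/240 3103/720

Answer: 961/240 123/32 2971/800 113/30
39/10 7621/2000 482/125 3121/800
278/75 3887/1000 8121/2000 403/96
265/72 4673/1200 1021/240 3103/720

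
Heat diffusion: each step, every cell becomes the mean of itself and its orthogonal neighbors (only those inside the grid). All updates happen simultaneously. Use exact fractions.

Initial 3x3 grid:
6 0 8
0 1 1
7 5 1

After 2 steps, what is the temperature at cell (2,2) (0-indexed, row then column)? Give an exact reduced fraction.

Answer: 103/36

Derivation:
Step 1: cell (2,2) = 7/3
Step 2: cell (2,2) = 103/36
Full grid after step 2:
  37/12 203/80 19/6
  109/40 149/50 569/240
  11/3 337/120 103/36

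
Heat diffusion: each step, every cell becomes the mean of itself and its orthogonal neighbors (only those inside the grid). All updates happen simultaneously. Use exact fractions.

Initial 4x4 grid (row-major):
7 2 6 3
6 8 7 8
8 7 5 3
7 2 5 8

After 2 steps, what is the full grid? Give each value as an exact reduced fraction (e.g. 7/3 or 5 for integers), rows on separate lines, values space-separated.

After step 1:
  5 23/4 9/2 17/3
  29/4 6 34/5 21/4
  7 6 27/5 6
  17/3 21/4 5 16/3
After step 2:
  6 85/16 1363/240 185/36
  101/16 159/25 559/100 1423/240
  311/48 593/100 146/25 1319/240
  215/36 263/48 1259/240 49/9

Answer: 6 85/16 1363/240 185/36
101/16 159/25 559/100 1423/240
311/48 593/100 146/25 1319/240
215/36 263/48 1259/240 49/9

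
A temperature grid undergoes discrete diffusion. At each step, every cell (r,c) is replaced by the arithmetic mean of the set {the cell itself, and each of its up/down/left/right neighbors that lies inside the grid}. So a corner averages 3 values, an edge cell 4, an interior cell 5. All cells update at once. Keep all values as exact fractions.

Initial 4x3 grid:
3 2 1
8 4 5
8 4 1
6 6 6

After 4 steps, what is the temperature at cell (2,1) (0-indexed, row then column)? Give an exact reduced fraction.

Step 1: cell (2,1) = 23/5
Step 2: cell (2,1) = 126/25
Step 3: cell (2,1) = 4831/1000
Step 4: cell (2,1) = 291329/60000
Full grid after step 4:
  17267/4050 555901/144000 111761/32400
  1030379/216000 253079/60000 826129/216000
  1138579/216000 291329/60000 930329/216000
  45059/8100 738451/144000 152911/32400

Answer: 291329/60000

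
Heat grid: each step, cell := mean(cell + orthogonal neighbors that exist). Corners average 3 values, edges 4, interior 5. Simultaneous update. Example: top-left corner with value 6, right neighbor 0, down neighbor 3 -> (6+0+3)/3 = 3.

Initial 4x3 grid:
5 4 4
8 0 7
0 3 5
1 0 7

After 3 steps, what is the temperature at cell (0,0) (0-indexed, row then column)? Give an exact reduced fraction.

Step 1: cell (0,0) = 17/3
Step 2: cell (0,0) = 73/18
Step 3: cell (0,0) = 4577/1080
Full grid after step 3:
  4577/1080 11533/2880 357/80
  4853/1440 302/75 953/240
  4177/1440 1769/600 481/120
  281/135 8447/2880 2407/720

Answer: 4577/1080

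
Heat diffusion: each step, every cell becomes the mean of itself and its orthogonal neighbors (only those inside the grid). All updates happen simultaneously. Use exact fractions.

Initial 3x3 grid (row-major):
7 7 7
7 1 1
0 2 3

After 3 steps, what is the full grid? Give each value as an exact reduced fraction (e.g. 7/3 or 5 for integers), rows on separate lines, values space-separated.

After step 1:
  7 11/2 5
  15/4 18/5 3
  3 3/2 2
After step 2:
  65/12 211/40 9/2
  347/80 347/100 17/5
  11/4 101/40 13/6
After step 3:
  3607/720 11197/2400 527/120
  19169/4800 7603/2000 4061/1200
  769/240 6547/2400 971/360

Answer: 3607/720 11197/2400 527/120
19169/4800 7603/2000 4061/1200
769/240 6547/2400 971/360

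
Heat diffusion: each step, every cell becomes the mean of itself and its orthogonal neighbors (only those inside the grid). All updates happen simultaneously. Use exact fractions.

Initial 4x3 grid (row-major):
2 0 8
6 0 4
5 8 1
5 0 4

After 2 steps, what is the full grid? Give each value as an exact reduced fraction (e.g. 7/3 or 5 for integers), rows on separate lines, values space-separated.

Answer: 101/36 383/120 13/4
931/240 77/25 151/40
923/240 209/50 359/120
163/36 241/80 61/18

Derivation:
After step 1:
  8/3 5/2 4
  13/4 18/5 13/4
  6 14/5 17/4
  10/3 17/4 5/3
After step 2:
  101/36 383/120 13/4
  931/240 77/25 151/40
  923/240 209/50 359/120
  163/36 241/80 61/18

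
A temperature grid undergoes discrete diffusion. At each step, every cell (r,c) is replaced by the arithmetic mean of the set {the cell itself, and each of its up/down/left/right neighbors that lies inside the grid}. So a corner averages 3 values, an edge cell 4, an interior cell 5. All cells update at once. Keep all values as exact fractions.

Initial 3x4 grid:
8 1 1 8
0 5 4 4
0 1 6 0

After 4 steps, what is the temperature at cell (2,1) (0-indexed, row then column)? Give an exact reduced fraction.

Answer: 573899/216000

Derivation:
Step 1: cell (2,1) = 3
Step 2: cell (2,1) = 497/240
Step 3: cell (2,1) = 19397/7200
Step 4: cell (2,1) = 573899/216000
Full grid after step 4:
  4809/1600 25237/8000 777479/216000 239927/64800
  2280311/864000 1089709/360000 148423/45000 787639/216000
  327829/129600 573899/216000 687479/216000 219077/64800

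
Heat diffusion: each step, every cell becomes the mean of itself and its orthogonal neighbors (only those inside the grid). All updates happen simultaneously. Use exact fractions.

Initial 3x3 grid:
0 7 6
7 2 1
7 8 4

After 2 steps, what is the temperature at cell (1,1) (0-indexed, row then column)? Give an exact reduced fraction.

Answer: 17/4

Derivation:
Step 1: cell (1,1) = 5
Step 2: cell (1,1) = 17/4
Full grid after step 2:
  149/36 217/48 35/9
  21/4 17/4 69/16
  199/36 263/48 77/18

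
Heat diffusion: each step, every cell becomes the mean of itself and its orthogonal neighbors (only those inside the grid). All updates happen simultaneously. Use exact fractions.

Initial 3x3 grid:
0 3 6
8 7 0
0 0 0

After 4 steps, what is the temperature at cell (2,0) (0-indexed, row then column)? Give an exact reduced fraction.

Step 1: cell (2,0) = 8/3
Step 2: cell (2,0) = 49/18
Step 3: cell (2,0) = 2933/1080
Step 4: cell (2,0) = 182221/64800
Full grid after step 4:
  450017/129600 178279/54000 44963/14400
  2713589/864000 1071643/360000 780613/288000
  182221/64800 2186089/864000 8597/3600

Answer: 182221/64800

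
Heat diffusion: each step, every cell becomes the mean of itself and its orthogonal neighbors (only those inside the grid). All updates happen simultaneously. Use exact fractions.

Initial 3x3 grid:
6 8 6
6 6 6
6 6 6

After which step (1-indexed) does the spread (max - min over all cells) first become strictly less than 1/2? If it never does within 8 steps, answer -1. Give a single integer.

Answer: 3

Derivation:
Step 1: max=20/3, min=6, spread=2/3
Step 2: max=787/120, min=6, spread=67/120
Step 3: max=6917/1080, min=607/100, spread=1807/5400
  -> spread < 1/2 first at step 3
Step 4: max=2749963/432000, min=16561/2700, spread=33401/144000
Step 5: max=24557933/3888000, min=1663391/270000, spread=3025513/19440000
Step 6: max=9796126867/1555200000, min=89155949/14400000, spread=53531/497664
Step 7: max=585904925849/93312000000, min=24119116051/3888000000, spread=450953/5971968
Step 8: max=35101223560603/5598720000000, min=2900368610519/466560000000, spread=3799043/71663616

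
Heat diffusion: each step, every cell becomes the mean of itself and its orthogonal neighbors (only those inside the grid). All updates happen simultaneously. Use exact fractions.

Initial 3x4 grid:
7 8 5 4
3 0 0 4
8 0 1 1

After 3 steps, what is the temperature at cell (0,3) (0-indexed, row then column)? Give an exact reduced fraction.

Answer: 731/216

Derivation:
Step 1: cell (0,3) = 13/3
Step 2: cell (0,3) = 65/18
Step 3: cell (0,3) = 731/216
Full grid after step 3:
  3269/720 3323/800 25397/7200 731/216
  28657/7200 9623/3000 16391/6000 36289/14400
  6997/2160 18907/7200 1533/800 71/36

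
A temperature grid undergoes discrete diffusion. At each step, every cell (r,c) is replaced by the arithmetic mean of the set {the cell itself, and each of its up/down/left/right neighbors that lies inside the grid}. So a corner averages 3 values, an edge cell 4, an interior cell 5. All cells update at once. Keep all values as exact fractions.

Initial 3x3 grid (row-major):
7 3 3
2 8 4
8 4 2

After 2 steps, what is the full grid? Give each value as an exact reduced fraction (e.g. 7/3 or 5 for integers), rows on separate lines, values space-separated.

After step 1:
  4 21/4 10/3
  25/4 21/5 17/4
  14/3 11/2 10/3
After step 2:
  31/6 1007/240 77/18
  1147/240 509/100 907/240
  197/36 177/40 157/36

Answer: 31/6 1007/240 77/18
1147/240 509/100 907/240
197/36 177/40 157/36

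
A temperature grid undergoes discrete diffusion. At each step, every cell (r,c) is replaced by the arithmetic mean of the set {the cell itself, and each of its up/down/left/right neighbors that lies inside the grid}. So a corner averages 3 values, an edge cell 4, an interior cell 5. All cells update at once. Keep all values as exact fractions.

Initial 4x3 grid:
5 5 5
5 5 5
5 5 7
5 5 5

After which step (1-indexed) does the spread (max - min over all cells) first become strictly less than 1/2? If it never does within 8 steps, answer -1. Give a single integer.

Answer: 3

Derivation:
Step 1: max=17/3, min=5, spread=2/3
Step 2: max=331/60, min=5, spread=31/60
Step 3: max=2911/540, min=5, spread=211/540
  -> spread < 1/2 first at step 3
Step 4: max=286897/54000, min=4547/900, spread=14077/54000
Step 5: max=2570407/486000, min=273683/54000, spread=5363/24300
Step 6: max=76640809/14580000, min=152869/30000, spread=93859/583200
Step 7: max=4584274481/874800000, min=248336467/48600000, spread=4568723/34992000
Step 8: max=274220435629/52488000000, min=7471618889/1458000000, spread=8387449/83980800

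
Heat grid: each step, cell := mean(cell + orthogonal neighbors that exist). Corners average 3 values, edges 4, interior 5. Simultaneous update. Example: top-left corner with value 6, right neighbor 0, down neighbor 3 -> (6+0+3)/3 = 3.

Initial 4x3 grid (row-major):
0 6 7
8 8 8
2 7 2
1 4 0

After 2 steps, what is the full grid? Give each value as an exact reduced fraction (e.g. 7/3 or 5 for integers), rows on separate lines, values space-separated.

After step 1:
  14/3 21/4 7
  9/2 37/5 25/4
  9/2 23/5 17/4
  7/3 3 2
After step 2:
  173/36 1459/240 37/6
  79/15 28/5 249/40
  239/60 19/4 171/40
  59/18 179/60 37/12

Answer: 173/36 1459/240 37/6
79/15 28/5 249/40
239/60 19/4 171/40
59/18 179/60 37/12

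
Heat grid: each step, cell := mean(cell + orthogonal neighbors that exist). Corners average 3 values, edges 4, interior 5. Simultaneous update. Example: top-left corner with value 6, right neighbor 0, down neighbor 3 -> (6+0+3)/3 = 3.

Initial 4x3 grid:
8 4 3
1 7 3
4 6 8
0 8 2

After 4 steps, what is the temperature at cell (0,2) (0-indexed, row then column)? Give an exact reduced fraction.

Step 1: cell (0,2) = 10/3
Step 2: cell (0,2) = 169/36
Step 3: cell (0,2) = 4831/1080
Step 4: cell (0,2) = 308993/64800
Full grid after step 4:
  75617/16200 1972217/432000 308993/64800
  964931/216000 433889/90000 508903/108000
  330757/72000 277201/60000 60397/12000
  94631/21600 115429/24000 13157/2700

Answer: 308993/64800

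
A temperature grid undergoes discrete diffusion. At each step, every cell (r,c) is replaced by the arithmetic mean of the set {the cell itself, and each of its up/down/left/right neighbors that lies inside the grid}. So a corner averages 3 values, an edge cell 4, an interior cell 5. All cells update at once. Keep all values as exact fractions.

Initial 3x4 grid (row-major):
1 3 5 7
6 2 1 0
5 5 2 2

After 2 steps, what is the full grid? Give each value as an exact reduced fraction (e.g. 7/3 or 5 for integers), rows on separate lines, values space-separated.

After step 1:
  10/3 11/4 4 4
  7/2 17/5 2 5/2
  16/3 7/2 5/2 4/3
After step 2:
  115/36 809/240 51/16 7/2
  467/120 303/100 72/25 59/24
  37/9 221/60 7/3 19/9

Answer: 115/36 809/240 51/16 7/2
467/120 303/100 72/25 59/24
37/9 221/60 7/3 19/9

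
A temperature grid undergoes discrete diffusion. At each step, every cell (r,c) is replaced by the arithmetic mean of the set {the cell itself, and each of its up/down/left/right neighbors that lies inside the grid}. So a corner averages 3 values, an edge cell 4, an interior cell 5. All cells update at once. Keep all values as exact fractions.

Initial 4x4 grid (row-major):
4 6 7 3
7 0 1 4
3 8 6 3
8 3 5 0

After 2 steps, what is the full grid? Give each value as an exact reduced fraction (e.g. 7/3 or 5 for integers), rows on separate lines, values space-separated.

After step 1:
  17/3 17/4 17/4 14/3
  7/2 22/5 18/5 11/4
  13/2 4 23/5 13/4
  14/3 6 7/2 8/3
After step 2:
  161/36 557/120 503/120 35/9
  301/60 79/20 98/25 107/30
  14/3 51/10 379/100 199/60
  103/18 109/24 503/120 113/36

Answer: 161/36 557/120 503/120 35/9
301/60 79/20 98/25 107/30
14/3 51/10 379/100 199/60
103/18 109/24 503/120 113/36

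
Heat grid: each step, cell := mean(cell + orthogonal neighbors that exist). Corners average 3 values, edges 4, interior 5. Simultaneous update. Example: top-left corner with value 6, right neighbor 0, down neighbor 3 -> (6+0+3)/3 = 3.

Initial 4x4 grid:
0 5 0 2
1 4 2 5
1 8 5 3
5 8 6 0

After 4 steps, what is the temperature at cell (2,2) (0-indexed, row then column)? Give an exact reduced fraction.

Answer: 238417/60000

Derivation:
Step 1: cell (2,2) = 24/5
Step 2: cell (2,2) = 106/25
Step 3: cell (2,2) = 8371/2000
Step 4: cell (2,2) = 238417/60000
Full grid after step 4:
  57283/21600 4201/1500 38081/13500 7385/2592
  232673/72000 197773/60000 603023/180000 682331/216000
  869131/216000 757963/180000 238417/60000 89323/24000
  60017/12960 250729/54000 79811/18000 87199/21600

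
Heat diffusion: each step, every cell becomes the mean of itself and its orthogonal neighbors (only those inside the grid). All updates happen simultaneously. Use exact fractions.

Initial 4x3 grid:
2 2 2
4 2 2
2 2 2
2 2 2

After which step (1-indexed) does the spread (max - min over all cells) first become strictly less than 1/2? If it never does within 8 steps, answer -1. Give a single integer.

Step 1: max=8/3, min=2, spread=2/3
Step 2: max=151/60, min=2, spread=31/60
Step 3: max=1291/540, min=2, spread=211/540
  -> spread < 1/2 first at step 3
Step 4: max=124897/54000, min=1847/900, spread=14077/54000
Step 5: max=1112407/486000, min=111683/54000, spread=5363/24300
Step 6: max=32900809/14580000, min=62869/30000, spread=93859/583200
Step 7: max=1959874481/874800000, min=102536467/48600000, spread=4568723/34992000
Step 8: max=116756435629/52488000000, min=3097618889/1458000000, spread=8387449/83980800

Answer: 3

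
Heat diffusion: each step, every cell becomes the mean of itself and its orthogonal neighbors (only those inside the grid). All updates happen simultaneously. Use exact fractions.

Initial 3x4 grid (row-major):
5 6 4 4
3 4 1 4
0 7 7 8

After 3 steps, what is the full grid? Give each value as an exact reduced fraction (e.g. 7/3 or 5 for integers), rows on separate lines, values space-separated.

Answer: 4421/1080 7513/1800 5057/1200 613/144
391/100 8427/2000 6719/1500 66529/14400
8537/2160 31127/7200 34967/7200 1097/216

Derivation:
After step 1:
  14/3 19/4 15/4 4
  3 21/5 4 17/4
  10/3 9/2 23/4 19/3
After step 2:
  149/36 521/120 33/8 4
  19/5 409/100 439/100 223/48
  65/18 1067/240 247/48 49/9
After step 3:
  4421/1080 7513/1800 5057/1200 613/144
  391/100 8427/2000 6719/1500 66529/14400
  8537/2160 31127/7200 34967/7200 1097/216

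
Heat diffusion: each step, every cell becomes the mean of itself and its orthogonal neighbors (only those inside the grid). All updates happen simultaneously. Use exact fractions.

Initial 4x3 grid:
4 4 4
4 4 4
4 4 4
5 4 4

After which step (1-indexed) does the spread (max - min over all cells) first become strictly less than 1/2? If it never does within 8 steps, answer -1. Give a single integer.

Step 1: max=13/3, min=4, spread=1/3
  -> spread < 1/2 first at step 1
Step 2: max=77/18, min=4, spread=5/18
Step 3: max=905/216, min=4, spread=41/216
Step 4: max=107897/25920, min=4, spread=4217/25920
Step 5: max=6429949/1555200, min=28879/7200, spread=38417/311040
Step 6: max=384448211/93312000, min=578597/144000, spread=1903471/18662400
Step 7: max=22995869089/5598720000, min=17395759/4320000, spread=18038617/223948800
Step 8: max=1376960982851/335923200000, min=1568126759/388800000, spread=883978523/13436928000

Answer: 1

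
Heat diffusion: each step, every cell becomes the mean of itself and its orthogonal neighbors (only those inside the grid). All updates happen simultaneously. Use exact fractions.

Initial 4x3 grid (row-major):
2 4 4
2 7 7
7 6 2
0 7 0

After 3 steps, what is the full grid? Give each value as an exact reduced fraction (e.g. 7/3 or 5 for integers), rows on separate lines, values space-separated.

Answer: 4361/1080 2561/576 413/90
6287/1440 5363/1200 753/160
6101/1440 5411/1200 2017/480
4589/1080 11341/2880 119/30

Derivation:
After step 1:
  8/3 17/4 5
  9/2 26/5 5
  15/4 29/5 15/4
  14/3 13/4 3
After step 2:
  137/36 1027/240 19/4
  967/240 99/20 379/80
  1123/240 87/20 351/80
  35/9 1003/240 10/3
After step 3:
  4361/1080 2561/576 413/90
  6287/1440 5363/1200 753/160
  6101/1440 5411/1200 2017/480
  4589/1080 11341/2880 119/30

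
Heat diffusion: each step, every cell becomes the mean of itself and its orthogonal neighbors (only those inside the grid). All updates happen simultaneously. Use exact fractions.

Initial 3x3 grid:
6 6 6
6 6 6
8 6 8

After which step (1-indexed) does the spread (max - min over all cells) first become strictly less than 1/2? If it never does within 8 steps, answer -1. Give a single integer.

Step 1: max=7, min=6, spread=1
Step 2: max=121/18, min=6, spread=13/18
Step 3: max=4757/720, min=443/72, spread=109/240
  -> spread < 1/2 first at step 3
Step 4: max=84389/12960, min=11161/1800, spread=20149/64800
Step 5: max=16781933/2592000, min=1623691/259200, spread=545023/2592000
Step 6: max=1000503751/155520000, min=20371237/3240000, spread=36295/248832
Step 7: max=59872370597/9331200000, min=4909735831/777600000, spread=305773/2985984
Step 8: max=3582546670159/559872000000, min=49198575497/7776000000, spread=2575951/35831808

Answer: 3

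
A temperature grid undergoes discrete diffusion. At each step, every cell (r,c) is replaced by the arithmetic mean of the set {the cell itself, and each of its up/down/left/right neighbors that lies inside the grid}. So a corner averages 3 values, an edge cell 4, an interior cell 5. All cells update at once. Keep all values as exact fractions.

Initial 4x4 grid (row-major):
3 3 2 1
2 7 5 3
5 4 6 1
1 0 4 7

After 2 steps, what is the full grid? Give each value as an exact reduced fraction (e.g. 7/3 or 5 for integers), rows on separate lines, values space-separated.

Answer: 32/9 401/120 131/40 29/12
847/240 106/25 361/100 267/80
273/80 357/100 43/10 59/16
29/12 129/40 29/8 25/6

Derivation:
After step 1:
  8/3 15/4 11/4 2
  17/4 21/5 23/5 5/2
  3 22/5 4 17/4
  2 9/4 17/4 4
After step 2:
  32/9 401/120 131/40 29/12
  847/240 106/25 361/100 267/80
  273/80 357/100 43/10 59/16
  29/12 129/40 29/8 25/6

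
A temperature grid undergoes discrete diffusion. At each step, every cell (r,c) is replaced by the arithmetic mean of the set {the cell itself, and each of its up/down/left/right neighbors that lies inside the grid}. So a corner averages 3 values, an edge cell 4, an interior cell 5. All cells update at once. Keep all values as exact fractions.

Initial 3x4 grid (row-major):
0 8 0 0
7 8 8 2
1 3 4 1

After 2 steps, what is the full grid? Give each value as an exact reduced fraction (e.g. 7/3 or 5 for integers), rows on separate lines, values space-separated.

After step 1:
  5 4 4 2/3
  4 34/5 22/5 11/4
  11/3 4 4 7/3
After step 2:
  13/3 99/20 49/15 89/36
  73/15 116/25 439/100 203/80
  35/9 277/60 221/60 109/36

Answer: 13/3 99/20 49/15 89/36
73/15 116/25 439/100 203/80
35/9 277/60 221/60 109/36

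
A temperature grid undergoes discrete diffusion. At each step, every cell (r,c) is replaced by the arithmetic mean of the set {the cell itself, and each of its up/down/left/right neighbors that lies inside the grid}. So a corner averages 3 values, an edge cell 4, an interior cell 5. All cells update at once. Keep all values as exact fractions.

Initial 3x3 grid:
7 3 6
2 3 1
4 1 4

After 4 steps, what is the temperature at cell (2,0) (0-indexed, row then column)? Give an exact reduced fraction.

Answer: 2497/810

Derivation:
Step 1: cell (2,0) = 7/3
Step 2: cell (2,0) = 28/9
Step 3: cell (2,0) = 307/108
Step 4: cell (2,0) = 2497/810
Full grid after step 4:
  31283/8640 594913/172800 89399/25920
  139897/43200 236281/72000 263969/86400
  2497/810 61661/21600 12629/4320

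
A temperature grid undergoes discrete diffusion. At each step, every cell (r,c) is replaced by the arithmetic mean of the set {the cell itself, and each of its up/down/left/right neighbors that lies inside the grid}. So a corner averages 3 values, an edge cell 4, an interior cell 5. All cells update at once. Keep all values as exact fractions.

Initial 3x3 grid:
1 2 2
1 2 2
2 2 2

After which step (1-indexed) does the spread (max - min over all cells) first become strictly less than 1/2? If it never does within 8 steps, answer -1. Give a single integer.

Step 1: max=2, min=4/3, spread=2/3
Step 2: max=2, min=55/36, spread=17/36
  -> spread < 1/2 first at step 2
Step 3: max=349/180, min=3473/2160, spread=143/432
Step 4: max=5137/2700, min=216451/129600, spread=1205/5184
Step 5: max=134459/72000, min=13252697/7776000, spread=10151/62208
Step 6: max=35870791/19440000, min=807450859/466560000, spread=85517/746496
Step 7: max=4263846329/2332800000, min=48914809073/27993600000, spread=720431/8957952
Step 8: max=10591838137/5832000000, min=2955617805331/1679616000000, spread=6069221/107495424

Answer: 2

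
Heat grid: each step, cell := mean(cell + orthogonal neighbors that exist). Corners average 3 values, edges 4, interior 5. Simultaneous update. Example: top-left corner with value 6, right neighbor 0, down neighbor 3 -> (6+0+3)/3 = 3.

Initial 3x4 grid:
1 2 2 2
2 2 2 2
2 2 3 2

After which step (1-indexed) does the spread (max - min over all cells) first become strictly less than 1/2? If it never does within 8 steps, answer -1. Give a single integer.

Step 1: max=7/3, min=5/3, spread=2/3
Step 2: max=271/120, min=31/18, spread=193/360
Step 3: max=2371/1080, min=391/216, spread=52/135
  -> spread < 1/2 first at step 3
Step 4: max=69841/32400, min=241499/129600, spread=7573/25920
Step 5: max=1036871/486000, min=14771431/7776000, spread=363701/1555200
Step 6: max=123069833/58320000, min=899428289/466560000, spread=681043/3732480
Step 7: max=1831296043/874800000, min=54519157051/27993600000, spread=163292653/1119744000
Step 8: max=218242210699/104976000000, min=3297503565809/1679616000000, spread=1554974443/13436928000

Answer: 3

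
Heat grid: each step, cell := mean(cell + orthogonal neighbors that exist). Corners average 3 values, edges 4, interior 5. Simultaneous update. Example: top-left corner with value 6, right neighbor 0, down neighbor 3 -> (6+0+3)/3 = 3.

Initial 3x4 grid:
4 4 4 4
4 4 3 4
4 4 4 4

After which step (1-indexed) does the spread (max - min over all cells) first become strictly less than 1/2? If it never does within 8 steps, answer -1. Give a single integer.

Answer: 1

Derivation:
Step 1: max=4, min=15/4, spread=1/4
  -> spread < 1/2 first at step 1
Step 2: max=4, min=377/100, spread=23/100
Step 3: max=1587/400, min=18389/4800, spread=131/960
Step 4: max=28409/7200, min=166249/43200, spread=841/8640
Step 5: max=5666627/1440000, min=66577949/17280000, spread=56863/691200
Step 6: max=50850457/12960000, min=600545659/155520000, spread=386393/6220800
Step 7: max=20315641187/5184000000, min=240438276869/62208000000, spread=26795339/497664000
Step 8: max=1217073850333/311040000000, min=14446104285871/3732480000000, spread=254051069/5971968000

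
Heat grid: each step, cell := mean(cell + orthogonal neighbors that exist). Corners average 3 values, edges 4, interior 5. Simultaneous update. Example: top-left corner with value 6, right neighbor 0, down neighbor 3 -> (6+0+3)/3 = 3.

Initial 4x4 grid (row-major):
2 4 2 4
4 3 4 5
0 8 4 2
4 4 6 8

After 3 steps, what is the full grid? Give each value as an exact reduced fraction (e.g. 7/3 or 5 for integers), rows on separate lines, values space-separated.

Answer: 3553/1080 4717/1440 5261/1440 7891/2160
929/288 11449/3000 23113/6000 733/180
27577/7200 23971/6000 13813/3000 2057/450
8353/2160 16421/3600 17401/3600 5449/1080

Derivation:
After step 1:
  10/3 11/4 7/2 11/3
  9/4 23/5 18/5 15/4
  4 19/5 24/5 19/4
  8/3 11/2 11/2 16/3
After step 2:
  25/9 851/240 811/240 131/36
  851/240 17/5 81/20 473/120
  763/240 227/50 449/100 559/120
  73/18 131/30 317/60 187/36
After step 3:
  3553/1080 4717/1440 5261/1440 7891/2160
  929/288 11449/3000 23113/6000 733/180
  27577/7200 23971/6000 13813/3000 2057/450
  8353/2160 16421/3600 17401/3600 5449/1080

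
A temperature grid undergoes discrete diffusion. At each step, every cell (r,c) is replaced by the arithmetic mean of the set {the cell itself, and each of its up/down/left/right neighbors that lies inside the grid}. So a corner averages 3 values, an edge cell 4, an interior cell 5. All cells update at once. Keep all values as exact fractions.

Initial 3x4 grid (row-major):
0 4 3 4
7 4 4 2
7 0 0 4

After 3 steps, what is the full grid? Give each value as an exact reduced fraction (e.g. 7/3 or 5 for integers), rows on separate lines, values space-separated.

Answer: 508/135 3023/900 3919/1200 553/180
27089/7200 20837/6000 5819/2000 7093/2400
8233/2160 23209/7200 6763/2400 203/80

Derivation:
After step 1:
  11/3 11/4 15/4 3
  9/2 19/5 13/5 7/2
  14/3 11/4 2 2
After step 2:
  131/36 419/120 121/40 41/12
  499/120 82/25 313/100 111/40
  143/36 793/240 187/80 5/2
After step 3:
  508/135 3023/900 3919/1200 553/180
  27089/7200 20837/6000 5819/2000 7093/2400
  8233/2160 23209/7200 6763/2400 203/80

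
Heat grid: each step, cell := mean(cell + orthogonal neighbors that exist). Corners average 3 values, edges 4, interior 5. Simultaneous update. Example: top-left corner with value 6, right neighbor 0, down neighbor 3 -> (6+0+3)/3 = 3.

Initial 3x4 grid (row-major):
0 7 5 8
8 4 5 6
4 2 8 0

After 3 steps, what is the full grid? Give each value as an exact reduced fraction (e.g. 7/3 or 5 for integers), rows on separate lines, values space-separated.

After step 1:
  5 4 25/4 19/3
  4 26/5 28/5 19/4
  14/3 9/2 15/4 14/3
After step 2:
  13/3 409/80 1331/240 52/9
  283/60 233/50 511/100 427/80
  79/18 1087/240 1111/240 79/18
After step 3:
  1133/240 11791/2400 38783/7200 2999/540
  16289/3600 14477/3000 10113/2000 24737/4800
  9817/2160 32773/7200 33583/7200 646/135

Answer: 1133/240 11791/2400 38783/7200 2999/540
16289/3600 14477/3000 10113/2000 24737/4800
9817/2160 32773/7200 33583/7200 646/135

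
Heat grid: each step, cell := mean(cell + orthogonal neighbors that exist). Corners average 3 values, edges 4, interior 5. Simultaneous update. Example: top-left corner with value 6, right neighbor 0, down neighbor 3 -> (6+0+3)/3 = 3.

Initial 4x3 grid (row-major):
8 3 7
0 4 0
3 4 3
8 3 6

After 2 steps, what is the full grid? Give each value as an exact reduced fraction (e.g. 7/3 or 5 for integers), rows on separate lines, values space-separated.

Answer: 155/36 147/40 37/9
401/120 367/100 737/240
467/120 357/100 283/80
41/9 1039/240 25/6

Derivation:
After step 1:
  11/3 11/2 10/3
  15/4 11/5 7/2
  15/4 17/5 13/4
  14/3 21/4 4
After step 2:
  155/36 147/40 37/9
  401/120 367/100 737/240
  467/120 357/100 283/80
  41/9 1039/240 25/6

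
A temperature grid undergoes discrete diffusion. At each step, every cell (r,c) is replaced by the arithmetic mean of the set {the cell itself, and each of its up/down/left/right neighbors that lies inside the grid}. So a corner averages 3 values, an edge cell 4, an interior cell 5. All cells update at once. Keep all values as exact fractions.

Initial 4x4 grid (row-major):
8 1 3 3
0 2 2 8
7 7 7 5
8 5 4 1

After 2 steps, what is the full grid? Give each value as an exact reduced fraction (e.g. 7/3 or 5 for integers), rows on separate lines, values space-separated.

After step 1:
  3 7/2 9/4 14/3
  17/4 12/5 22/5 9/2
  11/2 28/5 5 21/4
  20/3 6 17/4 10/3
After step 2:
  43/12 223/80 889/240 137/36
  303/80 403/100 371/100 1129/240
  1321/240 49/10 49/10 217/48
  109/18 1351/240 223/48 77/18

Answer: 43/12 223/80 889/240 137/36
303/80 403/100 371/100 1129/240
1321/240 49/10 49/10 217/48
109/18 1351/240 223/48 77/18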